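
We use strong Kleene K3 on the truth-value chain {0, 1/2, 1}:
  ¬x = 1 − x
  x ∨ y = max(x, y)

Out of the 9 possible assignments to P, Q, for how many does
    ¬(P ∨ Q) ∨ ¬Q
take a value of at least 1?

3

P = 0, Q = 0 ↦ 1  ≥
P = 0, Q = 1/2 ↦ 1/2  <
P = 0, Q = 1 ↦ 0  <
P = 1/2, Q = 0 ↦ 1  ≥
P = 1/2, Q = 1/2 ↦ 1/2  <
P = 1/2, Q = 1 ↦ 0  <
P = 1, Q = 0 ↦ 1  ≥
P = 1, Q = 1/2 ↦ 1/2  <
P = 1, Q = 1 ↦ 0  <
So 3 of the 9 assignments meet the threshold.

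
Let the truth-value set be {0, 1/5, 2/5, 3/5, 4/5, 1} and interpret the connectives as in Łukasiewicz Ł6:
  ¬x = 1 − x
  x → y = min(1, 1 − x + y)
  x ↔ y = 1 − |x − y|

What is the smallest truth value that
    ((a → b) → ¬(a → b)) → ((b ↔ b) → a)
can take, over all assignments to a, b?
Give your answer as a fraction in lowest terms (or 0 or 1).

Take a = 2/5, b = 0:
a → b = 2/5 → 0 = 3/5
a → b = 2/5 → 0 = 3/5
¬(a → b) = ¬3/5 = 2/5
(a → b) → ¬(a → b) = 3/5 → 2/5 = 4/5
b ↔ b = 0 ↔ 0 = 1
(b ↔ b) → a = 1 → 2/5 = 2/5
((a → b) → ¬(a → b)) → ((b ↔ b) → a) = 4/5 → 2/5 = 3/5
No assignment yields a value below 3/5, so this is the minimum.

3/5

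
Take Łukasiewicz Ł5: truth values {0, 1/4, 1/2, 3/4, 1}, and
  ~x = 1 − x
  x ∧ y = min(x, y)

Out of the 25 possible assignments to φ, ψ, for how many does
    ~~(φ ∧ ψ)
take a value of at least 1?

1

value 1: 1 assignment (counts)
value 3/4: 3 assignments
value 1/2: 5 assignments
value 1/4: 7 assignments
value 0: 9 assignments
So 1 of the 25 assignments meets the threshold.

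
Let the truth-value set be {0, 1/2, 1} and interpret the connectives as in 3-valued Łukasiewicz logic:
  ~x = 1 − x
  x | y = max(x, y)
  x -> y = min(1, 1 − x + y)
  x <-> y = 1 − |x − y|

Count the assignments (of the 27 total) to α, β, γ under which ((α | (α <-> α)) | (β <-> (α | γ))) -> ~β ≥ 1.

value 1: 9 assignments (counts)
value 1/2: 9 assignments
value 0: 9 assignments
So 9 of the 27 assignments meet the threshold.

9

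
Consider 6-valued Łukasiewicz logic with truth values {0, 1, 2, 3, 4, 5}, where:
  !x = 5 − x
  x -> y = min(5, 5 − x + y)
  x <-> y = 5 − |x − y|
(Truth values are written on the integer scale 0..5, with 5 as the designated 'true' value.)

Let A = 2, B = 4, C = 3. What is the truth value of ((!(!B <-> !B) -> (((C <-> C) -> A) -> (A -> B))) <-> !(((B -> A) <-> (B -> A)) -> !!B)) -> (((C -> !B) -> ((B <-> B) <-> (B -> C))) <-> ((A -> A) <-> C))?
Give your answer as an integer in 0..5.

5

!B = !4 = 1
!B = !4 = 1
!B <-> !B = 1 <-> 1 = 5
!(!B <-> !B) = !5 = 0
C <-> C = 3 <-> 3 = 5
(C <-> C) -> A = 5 -> 2 = 2
A -> B = 2 -> 4 = 5
((C <-> C) -> A) -> (A -> B) = 2 -> 5 = 5
!(!B <-> !B) -> (((C <-> C) -> A) -> (A -> B)) = 0 -> 5 = 5
B -> A = 4 -> 2 = 3
B -> A = 4 -> 2 = 3
(B -> A) <-> (B -> A) = 3 <-> 3 = 5
!B = !4 = 1
!!B = !1 = 4
((B -> A) <-> (B -> A)) -> !!B = 5 -> 4 = 4
!(((B -> A) <-> (B -> A)) -> !!B) = !4 = 1
(!(!B <-> !B) -> (((C <-> C) -> A) -> (A -> B))) <-> !(((B -> A) <-> (B -> A)) -> !!B) = 5 <-> 1 = 1
!B = !4 = 1
C -> !B = 3 -> 1 = 3
B <-> B = 4 <-> 4 = 5
B -> C = 4 -> 3 = 4
(B <-> B) <-> (B -> C) = 5 <-> 4 = 4
(C -> !B) -> ((B <-> B) <-> (B -> C)) = 3 -> 4 = 5
A -> A = 2 -> 2 = 5
(A -> A) <-> C = 5 <-> 3 = 3
((C -> !B) -> ((B <-> B) <-> (B -> C))) <-> ((A -> A) <-> C) = 5 <-> 3 = 3
((!(!B <-> !B) -> (((C <-> C) -> A) -> (A -> B))) <-> !(((B -> A) <-> (B -> A)) -> !!B)) -> (((C -> !B) -> ((B <-> B) <-> (B -> C))) <-> ((A -> A) <-> C)) = 1 -> 3 = 5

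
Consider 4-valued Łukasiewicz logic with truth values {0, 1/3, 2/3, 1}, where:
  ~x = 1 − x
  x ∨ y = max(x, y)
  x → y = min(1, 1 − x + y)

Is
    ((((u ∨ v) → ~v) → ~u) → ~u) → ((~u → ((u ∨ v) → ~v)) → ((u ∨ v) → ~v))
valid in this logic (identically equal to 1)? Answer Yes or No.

Yes

u = 0, v = 0 ↦ 1
u = 0, v = 1/3 ↦ 1
u = 0, v = 2/3 ↦ 1
u = 0, v = 1 ↦ 1
u = 1/3, v = 0 ↦ 1
u = 1/3, v = 1/3 ↦ 1
u = 1/3, v = 2/3 ↦ 1
u = 1/3, v = 1 ↦ 1
u = 2/3, v = 0 ↦ 1
u = 2/3, v = 1/3 ↦ 1
u = 2/3, v = 2/3 ↦ 1
u = 2/3, v = 1 ↦ 1
u = 1, v = 0 ↦ 1
u = 1, v = 1/3 ↦ 1
u = 1, v = 2/3 ↦ 1
u = 1, v = 1 ↦ 1
Every assignment gives a value ≥ 1.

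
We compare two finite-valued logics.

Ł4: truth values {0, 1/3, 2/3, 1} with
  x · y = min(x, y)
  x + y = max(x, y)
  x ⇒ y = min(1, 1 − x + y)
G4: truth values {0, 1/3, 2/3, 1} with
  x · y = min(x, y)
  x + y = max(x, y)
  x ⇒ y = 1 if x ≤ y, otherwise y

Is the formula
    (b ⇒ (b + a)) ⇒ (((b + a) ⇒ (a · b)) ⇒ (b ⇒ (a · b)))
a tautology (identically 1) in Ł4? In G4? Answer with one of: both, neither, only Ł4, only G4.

both

In Ł4: every assignment gives 1 — tautology.
In G4: every assignment gives 1 — tautology.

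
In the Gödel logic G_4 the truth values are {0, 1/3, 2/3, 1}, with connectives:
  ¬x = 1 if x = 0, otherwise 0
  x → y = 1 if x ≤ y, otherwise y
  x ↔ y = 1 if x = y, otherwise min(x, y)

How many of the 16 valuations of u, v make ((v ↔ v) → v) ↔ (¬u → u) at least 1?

u = 0, v = 0 ↦ 1  ≥
u = 0, v = 1/3 ↦ 0  <
u = 0, v = 2/3 ↦ 0  <
u = 0, v = 1 ↦ 0  <
u = 1/3, v = 0 ↦ 0  <
u = 1/3, v = 1/3 ↦ 1/3  <
u = 1/3, v = 2/3 ↦ 2/3  <
u = 1/3, v = 1 ↦ 1  ≥
u = 2/3, v = 0 ↦ 0  <
u = 2/3, v = 1/3 ↦ 1/3  <
u = 2/3, v = 2/3 ↦ 2/3  <
u = 2/3, v = 1 ↦ 1  ≥
u = 1, v = 0 ↦ 0  <
u = 1, v = 1/3 ↦ 1/3  <
u = 1, v = 2/3 ↦ 2/3  <
u = 1, v = 1 ↦ 1  ≥
So 4 of the 16 assignments meet the threshold.

4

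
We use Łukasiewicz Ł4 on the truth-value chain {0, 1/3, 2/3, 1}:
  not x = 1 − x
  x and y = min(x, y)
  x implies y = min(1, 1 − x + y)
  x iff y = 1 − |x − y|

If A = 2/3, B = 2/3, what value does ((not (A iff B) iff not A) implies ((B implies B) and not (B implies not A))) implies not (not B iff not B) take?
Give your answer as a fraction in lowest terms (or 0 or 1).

1/3

A iff B = 2/3 iff 2/3 = 1
not (A iff B) = not 1 = 0
not A = not 2/3 = 1/3
not (A iff B) iff not A = 0 iff 1/3 = 2/3
B implies B = 2/3 implies 2/3 = 1
not A = not 2/3 = 1/3
B implies not A = 2/3 implies 1/3 = 2/3
not (B implies not A) = not 2/3 = 1/3
(B implies B) and not (B implies not A) = 1 and 1/3 = 1/3
(not (A iff B) iff not A) implies ((B implies B) and not (B implies not A)) = 2/3 implies 1/3 = 2/3
not B = not 2/3 = 1/3
not B = not 2/3 = 1/3
not B iff not B = 1/3 iff 1/3 = 1
not (not B iff not B) = not 1 = 0
((not (A iff B) iff not A) implies ((B implies B) and not (B implies not A))) implies not (not B iff not B) = 2/3 implies 0 = 1/3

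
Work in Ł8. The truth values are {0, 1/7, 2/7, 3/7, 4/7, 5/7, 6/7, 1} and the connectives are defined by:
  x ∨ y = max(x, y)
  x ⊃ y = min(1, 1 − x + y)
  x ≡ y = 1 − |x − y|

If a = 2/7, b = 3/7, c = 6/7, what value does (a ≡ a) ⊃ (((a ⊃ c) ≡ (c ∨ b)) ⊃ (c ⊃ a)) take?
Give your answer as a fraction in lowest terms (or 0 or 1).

a ≡ a = 2/7 ≡ 2/7 = 1
a ⊃ c = 2/7 ⊃ 6/7 = 1
c ∨ b = 6/7 ∨ 3/7 = 6/7
(a ⊃ c) ≡ (c ∨ b) = 1 ≡ 6/7 = 6/7
c ⊃ a = 6/7 ⊃ 2/7 = 3/7
((a ⊃ c) ≡ (c ∨ b)) ⊃ (c ⊃ a) = 6/7 ⊃ 3/7 = 4/7
(a ≡ a) ⊃ (((a ⊃ c) ≡ (c ∨ b)) ⊃ (c ⊃ a)) = 1 ⊃ 4/7 = 4/7

4/7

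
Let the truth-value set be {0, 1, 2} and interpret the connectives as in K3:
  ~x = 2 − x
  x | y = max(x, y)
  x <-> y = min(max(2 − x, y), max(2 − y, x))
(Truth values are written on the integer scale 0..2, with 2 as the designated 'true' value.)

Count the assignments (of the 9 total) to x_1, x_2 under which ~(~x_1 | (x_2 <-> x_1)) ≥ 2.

1

x_1 = 0, x_2 = 0 ↦ 0  <
x_1 = 0, x_2 = 1 ↦ 0  <
x_1 = 0, x_2 = 2 ↦ 0  <
x_1 = 1, x_2 = 0 ↦ 1  <
x_1 = 1, x_2 = 1 ↦ 1  <
x_1 = 1, x_2 = 2 ↦ 1  <
x_1 = 2, x_2 = 0 ↦ 2  ≥
x_1 = 2, x_2 = 1 ↦ 1  <
x_1 = 2, x_2 = 2 ↦ 0  <
So 1 of the 9 assignments meets the threshold.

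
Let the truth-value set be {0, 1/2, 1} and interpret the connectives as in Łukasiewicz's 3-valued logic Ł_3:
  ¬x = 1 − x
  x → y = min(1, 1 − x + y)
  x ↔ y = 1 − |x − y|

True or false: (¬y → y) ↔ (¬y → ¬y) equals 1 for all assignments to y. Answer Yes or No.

No

Counterexample: take y = 0.
¬y = ¬0 = 1
¬y → y = 1 → 0 = 0
¬y = ¬0 = 1
¬y = ¬0 = 1
¬y → ¬y = 1 → 1 = 1
(¬y → y) ↔ (¬y → ¬y) = 0 ↔ 1 = 0
This gives 0 ≠ 1.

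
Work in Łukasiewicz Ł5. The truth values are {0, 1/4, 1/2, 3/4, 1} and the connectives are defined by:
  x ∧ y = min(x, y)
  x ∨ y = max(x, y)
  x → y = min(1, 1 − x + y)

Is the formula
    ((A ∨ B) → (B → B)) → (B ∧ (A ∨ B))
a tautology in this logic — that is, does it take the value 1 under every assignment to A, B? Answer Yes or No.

Counterexample: take A = 0, B = 0.
A ∨ B = 0 ∨ 0 = 0
B → B = 0 → 0 = 1
(A ∨ B) → (B → B) = 0 → 1 = 1
A ∨ B = 0 ∨ 0 = 0
B ∧ (A ∨ B) = 0 ∧ 0 = 0
((A ∨ B) → (B → B)) → (B ∧ (A ∨ B)) = 1 → 0 = 0
This gives 0 ≠ 1.

No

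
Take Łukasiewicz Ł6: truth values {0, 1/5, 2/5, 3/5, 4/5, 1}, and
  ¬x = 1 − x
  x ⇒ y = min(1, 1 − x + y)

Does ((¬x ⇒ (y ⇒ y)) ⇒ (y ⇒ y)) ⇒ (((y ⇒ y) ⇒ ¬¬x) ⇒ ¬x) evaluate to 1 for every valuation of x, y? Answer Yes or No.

Counterexample: take x = 3/5, y = 0.
¬x = ¬3/5 = 2/5
y ⇒ y = 0 ⇒ 0 = 1
¬x ⇒ (y ⇒ y) = 2/5 ⇒ 1 = 1
y ⇒ y = 0 ⇒ 0 = 1
(¬x ⇒ (y ⇒ y)) ⇒ (y ⇒ y) = 1 ⇒ 1 = 1
y ⇒ y = 0 ⇒ 0 = 1
¬x = ¬3/5 = 2/5
¬¬x = ¬2/5 = 3/5
(y ⇒ y) ⇒ ¬¬x = 1 ⇒ 3/5 = 3/5
¬x = ¬3/5 = 2/5
((y ⇒ y) ⇒ ¬¬x) ⇒ ¬x = 3/5 ⇒ 2/5 = 4/5
((¬x ⇒ (y ⇒ y)) ⇒ (y ⇒ y)) ⇒ (((y ⇒ y) ⇒ ¬¬x) ⇒ ¬x) = 1 ⇒ 4/5 = 4/5
This gives 4/5 ≠ 1.

No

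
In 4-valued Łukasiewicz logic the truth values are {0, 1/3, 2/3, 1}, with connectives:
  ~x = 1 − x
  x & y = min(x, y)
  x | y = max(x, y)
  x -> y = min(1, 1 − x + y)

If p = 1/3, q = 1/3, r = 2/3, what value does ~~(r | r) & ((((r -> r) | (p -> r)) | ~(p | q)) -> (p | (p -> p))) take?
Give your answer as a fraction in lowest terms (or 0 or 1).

2/3

r | r = 2/3 | 2/3 = 2/3
~(r | r) = ~2/3 = 1/3
~~(r | r) = ~1/3 = 2/3
r -> r = 2/3 -> 2/3 = 1
p -> r = 1/3 -> 2/3 = 1
(r -> r) | (p -> r) = 1 | 1 = 1
p | q = 1/3 | 1/3 = 1/3
~(p | q) = ~1/3 = 2/3
((r -> r) | (p -> r)) | ~(p | q) = 1 | 2/3 = 1
p -> p = 1/3 -> 1/3 = 1
p | (p -> p) = 1/3 | 1 = 1
(((r -> r) | (p -> r)) | ~(p | q)) -> (p | (p -> p)) = 1 -> 1 = 1
~~(r | r) & ((((r -> r) | (p -> r)) | ~(p | q)) -> (p | (p -> p))) = 2/3 & 1 = 2/3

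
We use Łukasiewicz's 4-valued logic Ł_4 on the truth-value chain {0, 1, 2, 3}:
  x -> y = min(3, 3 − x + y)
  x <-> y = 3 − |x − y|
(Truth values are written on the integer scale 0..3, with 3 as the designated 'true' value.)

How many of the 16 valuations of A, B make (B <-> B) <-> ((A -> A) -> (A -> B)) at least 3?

A = 0, B = 0 ↦ 3  ≥
A = 0, B = 1 ↦ 3  ≥
A = 0, B = 2 ↦ 3  ≥
A = 0, B = 3 ↦ 3  ≥
A = 1, B = 0 ↦ 2  <
A = 1, B = 1 ↦ 3  ≥
A = 1, B = 2 ↦ 3  ≥
A = 1, B = 3 ↦ 3  ≥
A = 2, B = 0 ↦ 1  <
A = 2, B = 1 ↦ 2  <
A = 2, B = 2 ↦ 3  ≥
A = 2, B = 3 ↦ 3  ≥
A = 3, B = 0 ↦ 0  <
A = 3, B = 1 ↦ 1  <
A = 3, B = 2 ↦ 2  <
A = 3, B = 3 ↦ 3  ≥
So 10 of the 16 assignments meet the threshold.

10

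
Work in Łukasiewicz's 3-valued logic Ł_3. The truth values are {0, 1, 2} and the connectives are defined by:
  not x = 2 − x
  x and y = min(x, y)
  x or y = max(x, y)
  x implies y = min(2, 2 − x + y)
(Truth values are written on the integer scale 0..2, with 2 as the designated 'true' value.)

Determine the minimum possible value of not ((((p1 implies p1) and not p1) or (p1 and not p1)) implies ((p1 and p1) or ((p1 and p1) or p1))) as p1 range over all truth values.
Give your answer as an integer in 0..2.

Take p1 = 1:
p1 implies p1 = 1 implies 1 = 2
not p1 = not 1 = 1
(p1 implies p1) and not p1 = 2 and 1 = 1
not p1 = not 1 = 1
p1 and not p1 = 1 and 1 = 1
((p1 implies p1) and not p1) or (p1 and not p1) = 1 or 1 = 1
p1 and p1 = 1 and 1 = 1
p1 and p1 = 1 and 1 = 1
(p1 and p1) or p1 = 1 or 1 = 1
(p1 and p1) or ((p1 and p1) or p1) = 1 or 1 = 1
(((p1 implies p1) and not p1) or (p1 and not p1)) implies ((p1 and p1) or ((p1 and p1) or p1)) = 1 implies 1 = 2
not ((((p1 implies p1) and not p1) or (p1 and not p1)) implies ((p1 and p1) or ((p1 and p1) or p1))) = not 2 = 0
No assignment yields a value below 0, so this is the minimum.

0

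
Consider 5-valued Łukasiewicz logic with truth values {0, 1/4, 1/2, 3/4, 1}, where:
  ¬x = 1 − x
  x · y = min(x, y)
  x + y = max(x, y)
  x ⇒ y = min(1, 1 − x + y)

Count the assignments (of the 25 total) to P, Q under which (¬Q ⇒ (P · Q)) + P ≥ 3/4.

value 1: 14 assignments (counts)
value 3/4: 4 assignments (counts)
value 1/2: 4 assignments
value 1/4: 2 assignments
value 0: 1 assignment
So 18 of the 25 assignments meet the threshold.

18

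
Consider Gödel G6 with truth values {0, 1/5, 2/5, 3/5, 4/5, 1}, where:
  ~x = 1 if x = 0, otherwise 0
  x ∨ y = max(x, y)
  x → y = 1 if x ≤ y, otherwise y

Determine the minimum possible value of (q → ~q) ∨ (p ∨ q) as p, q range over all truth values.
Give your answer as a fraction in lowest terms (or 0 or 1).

1/5

Take p = 0, q = 1/5:
~q = ~1/5 = 0
q → ~q = 1/5 → 0 = 0
p ∨ q = 0 ∨ 1/5 = 1/5
(q → ~q) ∨ (p ∨ q) = 0 ∨ 1/5 = 1/5
No assignment yields a value below 1/5, so this is the minimum.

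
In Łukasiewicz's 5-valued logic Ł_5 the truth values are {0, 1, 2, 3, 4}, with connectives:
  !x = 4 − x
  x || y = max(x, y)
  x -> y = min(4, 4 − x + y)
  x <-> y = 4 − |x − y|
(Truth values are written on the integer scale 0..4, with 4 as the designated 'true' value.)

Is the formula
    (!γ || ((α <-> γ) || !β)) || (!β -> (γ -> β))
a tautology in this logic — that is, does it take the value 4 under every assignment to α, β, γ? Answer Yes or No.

Counterexample: take α = 0, β = 1, γ = 3.
!γ = !3 = 1
α <-> γ = 0 <-> 3 = 1
!β = !1 = 3
(α <-> γ) || !β = 1 || 3 = 3
!γ || ((α <-> γ) || !β) = 1 || 3 = 3
!β = !1 = 3
γ -> β = 3 -> 1 = 2
!β -> (γ -> β) = 3 -> 2 = 3
(!γ || ((α <-> γ) || !β)) || (!β -> (γ -> β)) = 3 || 3 = 3
This gives 3 ≠ 4.

No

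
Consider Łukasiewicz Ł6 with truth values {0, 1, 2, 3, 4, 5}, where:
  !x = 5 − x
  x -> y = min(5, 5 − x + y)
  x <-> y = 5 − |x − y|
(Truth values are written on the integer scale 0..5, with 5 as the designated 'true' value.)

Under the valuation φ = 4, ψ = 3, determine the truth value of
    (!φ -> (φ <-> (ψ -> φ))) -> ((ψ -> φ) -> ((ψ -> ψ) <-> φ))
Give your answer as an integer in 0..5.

4

!φ = !4 = 1
ψ -> φ = 3 -> 4 = 5
φ <-> (ψ -> φ) = 4 <-> 5 = 4
!φ -> (φ <-> (ψ -> φ)) = 1 -> 4 = 5
ψ -> φ = 3 -> 4 = 5
ψ -> ψ = 3 -> 3 = 5
(ψ -> ψ) <-> φ = 5 <-> 4 = 4
(ψ -> φ) -> ((ψ -> ψ) <-> φ) = 5 -> 4 = 4
(!φ -> (φ <-> (ψ -> φ))) -> ((ψ -> φ) -> ((ψ -> ψ) <-> φ)) = 5 -> 4 = 4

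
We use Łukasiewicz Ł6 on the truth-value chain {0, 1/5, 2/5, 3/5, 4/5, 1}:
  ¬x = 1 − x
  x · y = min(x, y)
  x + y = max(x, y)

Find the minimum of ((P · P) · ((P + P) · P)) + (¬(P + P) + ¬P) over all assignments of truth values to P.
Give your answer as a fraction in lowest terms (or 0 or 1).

Take P = 2/5:
P · P = 2/5 · 2/5 = 2/5
P + P = 2/5 + 2/5 = 2/5
(P + P) · P = 2/5 · 2/5 = 2/5
(P · P) · ((P + P) · P) = 2/5 · 2/5 = 2/5
P + P = 2/5 + 2/5 = 2/5
¬(P + P) = ¬2/5 = 3/5
¬P = ¬2/5 = 3/5
¬(P + P) + ¬P = 3/5 + 3/5 = 3/5
((P · P) · ((P + P) · P)) + (¬(P + P) + ¬P) = 2/5 + 3/5 = 3/5
No assignment yields a value below 3/5, so this is the minimum.

3/5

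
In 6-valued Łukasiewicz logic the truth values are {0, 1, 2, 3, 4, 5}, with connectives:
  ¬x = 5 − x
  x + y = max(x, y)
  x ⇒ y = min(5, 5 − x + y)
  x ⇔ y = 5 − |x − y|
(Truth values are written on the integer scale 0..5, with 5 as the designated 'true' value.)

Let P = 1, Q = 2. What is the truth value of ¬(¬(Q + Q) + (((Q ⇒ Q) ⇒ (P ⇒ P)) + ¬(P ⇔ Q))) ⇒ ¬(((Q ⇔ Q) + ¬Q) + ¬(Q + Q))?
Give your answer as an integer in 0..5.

5

Q + Q = 2 + 2 = 2
¬(Q + Q) = ¬2 = 3
Q ⇒ Q = 2 ⇒ 2 = 5
P ⇒ P = 1 ⇒ 1 = 5
(Q ⇒ Q) ⇒ (P ⇒ P) = 5 ⇒ 5 = 5
P ⇔ Q = 1 ⇔ 2 = 4
¬(P ⇔ Q) = ¬4 = 1
((Q ⇒ Q) ⇒ (P ⇒ P)) + ¬(P ⇔ Q) = 5 + 1 = 5
¬(Q + Q) + (((Q ⇒ Q) ⇒ (P ⇒ P)) + ¬(P ⇔ Q)) = 3 + 5 = 5
¬(¬(Q + Q) + (((Q ⇒ Q) ⇒ (P ⇒ P)) + ¬(P ⇔ Q))) = ¬5 = 0
Q ⇔ Q = 2 ⇔ 2 = 5
¬Q = ¬2 = 3
(Q ⇔ Q) + ¬Q = 5 + 3 = 5
Q + Q = 2 + 2 = 2
¬(Q + Q) = ¬2 = 3
((Q ⇔ Q) + ¬Q) + ¬(Q + Q) = 5 + 3 = 5
¬(((Q ⇔ Q) + ¬Q) + ¬(Q + Q)) = ¬5 = 0
¬(¬(Q + Q) + (((Q ⇒ Q) ⇒ (P ⇒ P)) + ¬(P ⇔ Q))) ⇒ ¬(((Q ⇔ Q) + ¬Q) + ¬(Q + Q)) = 0 ⇒ 0 = 5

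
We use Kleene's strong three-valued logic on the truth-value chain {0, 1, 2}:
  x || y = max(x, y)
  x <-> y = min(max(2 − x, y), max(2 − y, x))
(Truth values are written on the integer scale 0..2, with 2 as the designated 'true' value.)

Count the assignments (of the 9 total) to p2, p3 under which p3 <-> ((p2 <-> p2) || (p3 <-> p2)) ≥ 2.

2

p2 = 0, p3 = 0 ↦ 0  <
p2 = 0, p3 = 1 ↦ 1  <
p2 = 0, p3 = 2 ↦ 2  ≥
p2 = 1, p3 = 0 ↦ 1  <
p2 = 1, p3 = 1 ↦ 1  <
p2 = 1, p3 = 2 ↦ 1  <
p2 = 2, p3 = 0 ↦ 0  <
p2 = 2, p3 = 1 ↦ 1  <
p2 = 2, p3 = 2 ↦ 2  ≥
So 2 of the 9 assignments meet the threshold.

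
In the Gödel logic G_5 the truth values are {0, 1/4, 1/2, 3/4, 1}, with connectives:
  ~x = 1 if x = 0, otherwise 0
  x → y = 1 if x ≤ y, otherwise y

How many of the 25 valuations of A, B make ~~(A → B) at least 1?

value 1: 21 assignments (counts)
value 0: 4 assignments
So 21 of the 25 assignments meet the threshold.

21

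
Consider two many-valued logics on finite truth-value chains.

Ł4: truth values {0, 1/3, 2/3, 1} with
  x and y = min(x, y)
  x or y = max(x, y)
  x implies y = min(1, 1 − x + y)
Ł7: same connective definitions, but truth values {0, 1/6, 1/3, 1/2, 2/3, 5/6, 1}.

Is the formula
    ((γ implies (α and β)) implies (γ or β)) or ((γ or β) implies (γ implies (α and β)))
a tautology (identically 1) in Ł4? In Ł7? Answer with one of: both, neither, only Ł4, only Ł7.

both

In Ł4: every assignment gives 1 — tautology.
In Ł7: every assignment gives 1 — tautology.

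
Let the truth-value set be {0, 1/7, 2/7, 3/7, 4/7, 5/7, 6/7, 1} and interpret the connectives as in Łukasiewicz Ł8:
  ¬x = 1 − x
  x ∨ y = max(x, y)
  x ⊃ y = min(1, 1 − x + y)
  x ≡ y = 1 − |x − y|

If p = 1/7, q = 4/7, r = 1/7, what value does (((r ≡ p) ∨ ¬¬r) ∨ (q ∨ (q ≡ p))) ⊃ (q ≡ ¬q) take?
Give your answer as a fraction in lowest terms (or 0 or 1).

r ≡ p = 1/7 ≡ 1/7 = 1
¬r = ¬1/7 = 6/7
¬¬r = ¬6/7 = 1/7
(r ≡ p) ∨ ¬¬r = 1 ∨ 1/7 = 1
q ≡ p = 4/7 ≡ 1/7 = 4/7
q ∨ (q ≡ p) = 4/7 ∨ 4/7 = 4/7
((r ≡ p) ∨ ¬¬r) ∨ (q ∨ (q ≡ p)) = 1 ∨ 4/7 = 1
¬q = ¬4/7 = 3/7
q ≡ ¬q = 4/7 ≡ 3/7 = 6/7
(((r ≡ p) ∨ ¬¬r) ∨ (q ∨ (q ≡ p))) ⊃ (q ≡ ¬q) = 1 ⊃ 6/7 = 6/7

6/7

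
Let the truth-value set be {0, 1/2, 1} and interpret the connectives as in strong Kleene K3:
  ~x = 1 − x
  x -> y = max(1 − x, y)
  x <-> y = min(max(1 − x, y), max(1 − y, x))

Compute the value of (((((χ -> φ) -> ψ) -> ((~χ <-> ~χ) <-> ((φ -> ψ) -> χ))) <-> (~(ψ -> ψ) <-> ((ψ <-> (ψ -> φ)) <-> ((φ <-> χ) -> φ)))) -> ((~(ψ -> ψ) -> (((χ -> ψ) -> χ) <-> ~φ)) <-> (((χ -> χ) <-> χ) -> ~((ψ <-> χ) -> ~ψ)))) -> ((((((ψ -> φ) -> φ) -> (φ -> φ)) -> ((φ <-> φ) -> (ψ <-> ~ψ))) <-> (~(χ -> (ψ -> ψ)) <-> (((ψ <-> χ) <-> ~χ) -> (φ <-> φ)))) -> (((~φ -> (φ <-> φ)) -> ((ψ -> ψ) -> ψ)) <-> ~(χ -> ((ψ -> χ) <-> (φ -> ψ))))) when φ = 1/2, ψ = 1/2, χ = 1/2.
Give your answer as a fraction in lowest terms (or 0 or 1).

χ -> φ = 1/2 -> 1/2 = 1/2
(χ -> φ) -> ψ = 1/2 -> 1/2 = 1/2
~χ = ~1/2 = 1/2
~χ = ~1/2 = 1/2
~χ <-> ~χ = 1/2 <-> 1/2 = 1/2
φ -> ψ = 1/2 -> 1/2 = 1/2
(φ -> ψ) -> χ = 1/2 -> 1/2 = 1/2
(~χ <-> ~χ) <-> ((φ -> ψ) -> χ) = 1/2 <-> 1/2 = 1/2
((χ -> φ) -> ψ) -> ((~χ <-> ~χ) <-> ((φ -> ψ) -> χ)) = 1/2 -> 1/2 = 1/2
ψ -> ψ = 1/2 -> 1/2 = 1/2
~(ψ -> ψ) = ~1/2 = 1/2
ψ -> φ = 1/2 -> 1/2 = 1/2
ψ <-> (ψ -> φ) = 1/2 <-> 1/2 = 1/2
φ <-> χ = 1/2 <-> 1/2 = 1/2
(φ <-> χ) -> φ = 1/2 -> 1/2 = 1/2
(ψ <-> (ψ -> φ)) <-> ((φ <-> χ) -> φ) = 1/2 <-> 1/2 = 1/2
~(ψ -> ψ) <-> ((ψ <-> (ψ -> φ)) <-> ((φ <-> χ) -> φ)) = 1/2 <-> 1/2 = 1/2
(((χ -> φ) -> ψ) -> ((~χ <-> ~χ) <-> ((φ -> ψ) -> χ))) <-> (~(ψ -> ψ) <-> ((ψ <-> (ψ -> φ)) <-> ((φ <-> χ) -> φ))) = 1/2 <-> 1/2 = 1/2
ψ -> ψ = 1/2 -> 1/2 = 1/2
~(ψ -> ψ) = ~1/2 = 1/2
χ -> ψ = 1/2 -> 1/2 = 1/2
(χ -> ψ) -> χ = 1/2 -> 1/2 = 1/2
~φ = ~1/2 = 1/2
((χ -> ψ) -> χ) <-> ~φ = 1/2 <-> 1/2 = 1/2
~(ψ -> ψ) -> (((χ -> ψ) -> χ) <-> ~φ) = 1/2 -> 1/2 = 1/2
χ -> χ = 1/2 -> 1/2 = 1/2
(χ -> χ) <-> χ = 1/2 <-> 1/2 = 1/2
ψ <-> χ = 1/2 <-> 1/2 = 1/2
~ψ = ~1/2 = 1/2
(ψ <-> χ) -> ~ψ = 1/2 -> 1/2 = 1/2
~((ψ <-> χ) -> ~ψ) = ~1/2 = 1/2
((χ -> χ) <-> χ) -> ~((ψ <-> χ) -> ~ψ) = 1/2 -> 1/2 = 1/2
(~(ψ -> ψ) -> (((χ -> ψ) -> χ) <-> ~φ)) <-> (((χ -> χ) <-> χ) -> ~((ψ <-> χ) -> ~ψ)) = 1/2 <-> 1/2 = 1/2
((((χ -> φ) -> ψ) -> ((~χ <-> ~χ) <-> ((φ -> ψ) -> χ))) <-> (~(ψ -> ψ) <-> ((ψ <-> (ψ -> φ)) <-> ((φ <-> χ) -> φ)))) -> ((~(ψ -> ψ) -> (((χ -> ψ) -> χ) <-> ~φ)) <-> (((χ -> χ) <-> χ) -> ~((ψ <-> χ) -> ~ψ))) = 1/2 -> 1/2 = 1/2
ψ -> φ = 1/2 -> 1/2 = 1/2
(ψ -> φ) -> φ = 1/2 -> 1/2 = 1/2
φ -> φ = 1/2 -> 1/2 = 1/2
((ψ -> φ) -> φ) -> (φ -> φ) = 1/2 -> 1/2 = 1/2
φ <-> φ = 1/2 <-> 1/2 = 1/2
~ψ = ~1/2 = 1/2
ψ <-> ~ψ = 1/2 <-> 1/2 = 1/2
(φ <-> φ) -> (ψ <-> ~ψ) = 1/2 -> 1/2 = 1/2
(((ψ -> φ) -> φ) -> (φ -> φ)) -> ((φ <-> φ) -> (ψ <-> ~ψ)) = 1/2 -> 1/2 = 1/2
ψ -> ψ = 1/2 -> 1/2 = 1/2
χ -> (ψ -> ψ) = 1/2 -> 1/2 = 1/2
~(χ -> (ψ -> ψ)) = ~1/2 = 1/2
ψ <-> χ = 1/2 <-> 1/2 = 1/2
~χ = ~1/2 = 1/2
(ψ <-> χ) <-> ~χ = 1/2 <-> 1/2 = 1/2
φ <-> φ = 1/2 <-> 1/2 = 1/2
((ψ <-> χ) <-> ~χ) -> (φ <-> φ) = 1/2 -> 1/2 = 1/2
~(χ -> (ψ -> ψ)) <-> (((ψ <-> χ) <-> ~χ) -> (φ <-> φ)) = 1/2 <-> 1/2 = 1/2
((((ψ -> φ) -> φ) -> (φ -> φ)) -> ((φ <-> φ) -> (ψ <-> ~ψ))) <-> (~(χ -> (ψ -> ψ)) <-> (((ψ <-> χ) <-> ~χ) -> (φ <-> φ))) = 1/2 <-> 1/2 = 1/2
~φ = ~1/2 = 1/2
φ <-> φ = 1/2 <-> 1/2 = 1/2
~φ -> (φ <-> φ) = 1/2 -> 1/2 = 1/2
ψ -> ψ = 1/2 -> 1/2 = 1/2
(ψ -> ψ) -> ψ = 1/2 -> 1/2 = 1/2
(~φ -> (φ <-> φ)) -> ((ψ -> ψ) -> ψ) = 1/2 -> 1/2 = 1/2
ψ -> χ = 1/2 -> 1/2 = 1/2
φ -> ψ = 1/2 -> 1/2 = 1/2
(ψ -> χ) <-> (φ -> ψ) = 1/2 <-> 1/2 = 1/2
χ -> ((ψ -> χ) <-> (φ -> ψ)) = 1/2 -> 1/2 = 1/2
~(χ -> ((ψ -> χ) <-> (φ -> ψ))) = ~1/2 = 1/2
((~φ -> (φ <-> φ)) -> ((ψ -> ψ) -> ψ)) <-> ~(χ -> ((ψ -> χ) <-> (φ -> ψ))) = 1/2 <-> 1/2 = 1/2
(((((ψ -> φ) -> φ) -> (φ -> φ)) -> ((φ <-> φ) -> (ψ <-> ~ψ))) <-> (~(χ -> (ψ -> ψ)) <-> (((ψ <-> χ) <-> ~χ) -> (φ <-> φ)))) -> (((~φ -> (φ <-> φ)) -> ((ψ -> ψ) -> ψ)) <-> ~(χ -> ((ψ -> χ) <-> (φ -> ψ)))) = 1/2 -> 1/2 = 1/2
(((((χ -> φ) -> ψ) -> ((~χ <-> ~χ) <-> ((φ -> ψ) -> χ))) <-> (~(ψ -> ψ) <-> ((ψ <-> (ψ -> φ)) <-> ((φ <-> χ) -> φ)))) -> ((~(ψ -> ψ) -> (((χ -> ψ) -> χ) <-> ~φ)) <-> (((χ -> χ) <-> χ) -> ~((ψ <-> χ) -> ~ψ)))) -> ((((((ψ -> φ) -> φ) -> (φ -> φ)) -> ((φ <-> φ) -> (ψ <-> ~ψ))) <-> (~(χ -> (ψ -> ψ)) <-> (((ψ <-> χ) <-> ~χ) -> (φ <-> φ)))) -> (((~φ -> (φ <-> φ)) -> ((ψ -> ψ) -> ψ)) <-> ~(χ -> ((ψ -> χ) <-> (φ -> ψ))))) = 1/2 -> 1/2 = 1/2

1/2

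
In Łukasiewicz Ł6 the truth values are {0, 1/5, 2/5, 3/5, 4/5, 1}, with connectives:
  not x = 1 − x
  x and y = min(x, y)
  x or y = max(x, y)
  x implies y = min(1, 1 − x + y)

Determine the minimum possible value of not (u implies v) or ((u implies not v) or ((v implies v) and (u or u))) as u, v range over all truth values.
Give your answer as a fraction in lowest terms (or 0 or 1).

3/5

Take u = 2/5, v = 1:
u implies v = 2/5 implies 1 = 1
not (u implies v) = not 1 = 0
not v = not 1 = 0
u implies not v = 2/5 implies 0 = 3/5
v implies v = 1 implies 1 = 1
u or u = 2/5 or 2/5 = 2/5
(v implies v) and (u or u) = 1 and 2/5 = 2/5
(u implies not v) or ((v implies v) and (u or u)) = 3/5 or 2/5 = 3/5
not (u implies v) or ((u implies not v) or ((v implies v) and (u or u))) = 0 or 3/5 = 3/5
No assignment yields a value below 3/5, so this is the minimum.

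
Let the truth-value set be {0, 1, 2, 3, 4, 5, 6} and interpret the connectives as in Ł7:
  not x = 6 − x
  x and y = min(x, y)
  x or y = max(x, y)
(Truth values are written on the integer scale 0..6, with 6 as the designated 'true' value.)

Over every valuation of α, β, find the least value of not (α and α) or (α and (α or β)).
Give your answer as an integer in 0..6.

Take α = 3, β = 0:
α and α = 3 and 3 = 3
not (α and α) = not 3 = 3
α or β = 3 or 0 = 3
α and (α or β) = 3 and 3 = 3
not (α and α) or (α and (α or β)) = 3 or 3 = 3
No assignment yields a value below 3, so this is the minimum.

3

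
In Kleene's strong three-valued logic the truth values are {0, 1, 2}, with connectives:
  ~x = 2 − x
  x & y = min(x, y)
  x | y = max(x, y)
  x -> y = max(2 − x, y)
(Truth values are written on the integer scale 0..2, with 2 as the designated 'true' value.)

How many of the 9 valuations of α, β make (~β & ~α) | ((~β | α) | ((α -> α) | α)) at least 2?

α = 0, β = 0 ↦ 2  ≥
α = 0, β = 1 ↦ 2  ≥
α = 0, β = 2 ↦ 2  ≥
α = 1, β = 0 ↦ 2  ≥
α = 1, β = 1 ↦ 1  <
α = 1, β = 2 ↦ 1  <
α = 2, β = 0 ↦ 2  ≥
α = 2, β = 1 ↦ 2  ≥
α = 2, β = 2 ↦ 2  ≥
So 7 of the 9 assignments meet the threshold.

7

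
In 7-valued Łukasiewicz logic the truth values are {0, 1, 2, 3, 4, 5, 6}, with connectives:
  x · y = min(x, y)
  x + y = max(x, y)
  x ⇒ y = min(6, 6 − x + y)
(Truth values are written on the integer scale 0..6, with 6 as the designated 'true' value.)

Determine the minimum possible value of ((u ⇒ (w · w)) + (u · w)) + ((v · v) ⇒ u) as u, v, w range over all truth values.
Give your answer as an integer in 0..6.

Take u = 3, v = 6, w = 0:
w · w = 0 · 0 = 0
u ⇒ (w · w) = 3 ⇒ 0 = 3
u · w = 3 · 0 = 0
(u ⇒ (w · w)) + (u · w) = 3 + 0 = 3
v · v = 6 · 6 = 6
(v · v) ⇒ u = 6 ⇒ 3 = 3
((u ⇒ (w · w)) + (u · w)) + ((v · v) ⇒ u) = 3 + 3 = 3
No assignment yields a value below 3, so this is the minimum.

3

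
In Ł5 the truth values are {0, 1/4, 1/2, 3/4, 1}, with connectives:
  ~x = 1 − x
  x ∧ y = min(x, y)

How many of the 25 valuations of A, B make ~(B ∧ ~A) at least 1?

9

value 1: 9 assignments (counts)
value 3/4: 7 assignments
value 1/2: 5 assignments
value 1/4: 3 assignments
value 0: 1 assignment
So 9 of the 25 assignments meet the threshold.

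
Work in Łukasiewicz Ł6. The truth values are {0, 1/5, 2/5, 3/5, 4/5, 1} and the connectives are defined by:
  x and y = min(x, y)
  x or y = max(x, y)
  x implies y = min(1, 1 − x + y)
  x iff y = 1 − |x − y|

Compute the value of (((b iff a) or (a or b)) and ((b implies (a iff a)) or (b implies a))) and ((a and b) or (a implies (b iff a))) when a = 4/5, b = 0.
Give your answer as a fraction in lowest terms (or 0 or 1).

b iff a = 0 iff 4/5 = 1/5
a or b = 4/5 or 0 = 4/5
(b iff a) or (a or b) = 1/5 or 4/5 = 4/5
a iff a = 4/5 iff 4/5 = 1
b implies (a iff a) = 0 implies 1 = 1
b implies a = 0 implies 4/5 = 1
(b implies (a iff a)) or (b implies a) = 1 or 1 = 1
((b iff a) or (a or b)) and ((b implies (a iff a)) or (b implies a)) = 4/5 and 1 = 4/5
a and b = 4/5 and 0 = 0
b iff a = 0 iff 4/5 = 1/5
a implies (b iff a) = 4/5 implies 1/5 = 2/5
(a and b) or (a implies (b iff a)) = 0 or 2/5 = 2/5
(((b iff a) or (a or b)) and ((b implies (a iff a)) or (b implies a))) and ((a and b) or (a implies (b iff a))) = 4/5 and 2/5 = 2/5

2/5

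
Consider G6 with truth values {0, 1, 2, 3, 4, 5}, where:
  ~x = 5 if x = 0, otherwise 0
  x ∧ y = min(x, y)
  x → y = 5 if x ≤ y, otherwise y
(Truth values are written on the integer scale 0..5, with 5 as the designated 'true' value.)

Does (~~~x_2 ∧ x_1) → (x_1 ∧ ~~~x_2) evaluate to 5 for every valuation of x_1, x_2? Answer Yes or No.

At x_1 = 3, x_2 = 5, for instance:
~x_2 = ~5 = 0
~~x_2 = ~0 = 5
~~~x_2 = ~5 = 0
~~~x_2 ∧ x_1 = 0 ∧ 3 = 0
x_1 ∧ ~~~x_2 = 3 ∧ 0 = 0
(~~~x_2 ∧ x_1) → (x_1 ∧ ~~~x_2) = 0 → 0 = 5
and checking the remaining 35 assignments likewise gives ≥ 5 in every case.

Yes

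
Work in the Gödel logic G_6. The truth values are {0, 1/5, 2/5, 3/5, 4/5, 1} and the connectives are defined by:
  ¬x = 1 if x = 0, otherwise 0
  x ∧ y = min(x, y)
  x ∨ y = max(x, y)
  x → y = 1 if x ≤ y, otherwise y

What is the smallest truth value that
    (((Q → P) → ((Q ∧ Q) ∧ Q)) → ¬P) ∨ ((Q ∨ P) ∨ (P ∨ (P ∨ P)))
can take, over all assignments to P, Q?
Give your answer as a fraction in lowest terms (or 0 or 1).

1/5

Take P = 1/5, Q = 1/5:
Q → P = 1/5 → 1/5 = 1
Q ∧ Q = 1/5 ∧ 1/5 = 1/5
(Q ∧ Q) ∧ Q = 1/5 ∧ 1/5 = 1/5
(Q → P) → ((Q ∧ Q) ∧ Q) = 1 → 1/5 = 1/5
¬P = ¬1/5 = 0
((Q → P) → ((Q ∧ Q) ∧ Q)) → ¬P = 1/5 → 0 = 0
Q ∨ P = 1/5 ∨ 1/5 = 1/5
P ∨ P = 1/5 ∨ 1/5 = 1/5
P ∨ (P ∨ P) = 1/5 ∨ 1/5 = 1/5
(Q ∨ P) ∨ (P ∨ (P ∨ P)) = 1/5 ∨ 1/5 = 1/5
(((Q → P) → ((Q ∧ Q) ∧ Q)) → ¬P) ∨ ((Q ∨ P) ∨ (P ∨ (P ∨ P))) = 0 ∨ 1/5 = 1/5
No assignment yields a value below 1/5, so this is the minimum.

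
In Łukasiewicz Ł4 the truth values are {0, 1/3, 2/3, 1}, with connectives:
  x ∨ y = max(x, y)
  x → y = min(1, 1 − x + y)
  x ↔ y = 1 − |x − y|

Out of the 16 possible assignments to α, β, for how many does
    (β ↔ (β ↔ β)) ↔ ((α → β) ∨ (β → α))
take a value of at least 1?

α = 0, β = 0 ↦ 0  <
α = 0, β = 1/3 ↦ 1/3  <
α = 0, β = 2/3 ↦ 2/3  <
α = 0, β = 1 ↦ 1  ≥
α = 1/3, β = 0 ↦ 0  <
α = 1/3, β = 1/3 ↦ 1/3  <
α = 1/3, β = 2/3 ↦ 2/3  <
α = 1/3, β = 1 ↦ 1  ≥
α = 2/3, β = 0 ↦ 0  <
α = 2/3, β = 1/3 ↦ 1/3  <
α = 2/3, β = 2/3 ↦ 2/3  <
α = 2/3, β = 1 ↦ 1  ≥
α = 1, β = 0 ↦ 0  <
α = 1, β = 1/3 ↦ 1/3  <
α = 1, β = 2/3 ↦ 2/3  <
α = 1, β = 1 ↦ 1  ≥
So 4 of the 16 assignments meet the threshold.

4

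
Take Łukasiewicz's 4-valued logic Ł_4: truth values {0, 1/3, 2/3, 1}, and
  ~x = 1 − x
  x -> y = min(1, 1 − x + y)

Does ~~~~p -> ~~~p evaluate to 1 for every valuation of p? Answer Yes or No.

No

Counterexample: take p = 2/3.
~p = ~2/3 = 1/3
~~p = ~1/3 = 2/3
~~~p = ~2/3 = 1/3
~~~~p = ~1/3 = 2/3
~p = ~2/3 = 1/3
~~p = ~1/3 = 2/3
~~~p = ~2/3 = 1/3
~~~~p -> ~~~p = 2/3 -> 1/3 = 2/3
This gives 2/3 ≠ 1.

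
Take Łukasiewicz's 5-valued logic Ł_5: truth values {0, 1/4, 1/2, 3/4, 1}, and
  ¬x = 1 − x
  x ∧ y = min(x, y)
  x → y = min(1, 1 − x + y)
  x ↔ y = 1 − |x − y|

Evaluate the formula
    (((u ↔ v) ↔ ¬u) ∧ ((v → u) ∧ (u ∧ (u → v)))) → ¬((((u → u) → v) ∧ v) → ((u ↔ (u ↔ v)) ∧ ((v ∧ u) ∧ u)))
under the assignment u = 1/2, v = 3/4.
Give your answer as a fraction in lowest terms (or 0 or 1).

3/4

u ↔ v = 1/2 ↔ 3/4 = 3/4
¬u = ¬1/2 = 1/2
(u ↔ v) ↔ ¬u = 3/4 ↔ 1/2 = 3/4
v → u = 3/4 → 1/2 = 3/4
u → v = 1/2 → 3/4 = 1
u ∧ (u → v) = 1/2 ∧ 1 = 1/2
(v → u) ∧ (u ∧ (u → v)) = 3/4 ∧ 1/2 = 1/2
((u ↔ v) ↔ ¬u) ∧ ((v → u) ∧ (u ∧ (u → v))) = 3/4 ∧ 1/2 = 1/2
u → u = 1/2 → 1/2 = 1
(u → u) → v = 1 → 3/4 = 3/4
((u → u) → v) ∧ v = 3/4 ∧ 3/4 = 3/4
u ↔ v = 1/2 ↔ 3/4 = 3/4
u ↔ (u ↔ v) = 1/2 ↔ 3/4 = 3/4
v ∧ u = 3/4 ∧ 1/2 = 1/2
(v ∧ u) ∧ u = 1/2 ∧ 1/2 = 1/2
(u ↔ (u ↔ v)) ∧ ((v ∧ u) ∧ u) = 3/4 ∧ 1/2 = 1/2
(((u → u) → v) ∧ v) → ((u ↔ (u ↔ v)) ∧ ((v ∧ u) ∧ u)) = 3/4 → 1/2 = 3/4
¬((((u → u) → v) ∧ v) → ((u ↔ (u ↔ v)) ∧ ((v ∧ u) ∧ u))) = ¬3/4 = 1/4
(((u ↔ v) ↔ ¬u) ∧ ((v → u) ∧ (u ∧ (u → v)))) → ¬((((u → u) → v) ∧ v) → ((u ↔ (u ↔ v)) ∧ ((v ∧ u) ∧ u))) = 1/2 → 1/4 = 3/4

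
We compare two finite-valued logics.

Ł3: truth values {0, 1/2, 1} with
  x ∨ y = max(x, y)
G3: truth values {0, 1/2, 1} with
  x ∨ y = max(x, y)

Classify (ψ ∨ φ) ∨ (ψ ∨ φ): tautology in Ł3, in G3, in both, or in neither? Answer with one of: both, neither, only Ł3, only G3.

neither

In Ł3: at φ = 0, ψ = 0 the value is 0 — not a tautology.
In G3: at φ = 0, ψ = 0 the value is 0 — not a tautology.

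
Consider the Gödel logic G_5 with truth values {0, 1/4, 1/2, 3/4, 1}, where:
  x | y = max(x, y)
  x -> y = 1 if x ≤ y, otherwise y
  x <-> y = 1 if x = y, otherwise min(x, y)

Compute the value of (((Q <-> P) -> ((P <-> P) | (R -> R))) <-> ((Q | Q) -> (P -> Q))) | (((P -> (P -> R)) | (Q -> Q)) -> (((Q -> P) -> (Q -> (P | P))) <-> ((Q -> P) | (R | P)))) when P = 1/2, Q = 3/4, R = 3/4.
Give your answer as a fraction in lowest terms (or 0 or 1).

1

Q <-> P = 3/4 <-> 1/2 = 1/2
P <-> P = 1/2 <-> 1/2 = 1
R -> R = 3/4 -> 3/4 = 1
(P <-> P) | (R -> R) = 1 | 1 = 1
(Q <-> P) -> ((P <-> P) | (R -> R)) = 1/2 -> 1 = 1
Q | Q = 3/4 | 3/4 = 3/4
P -> Q = 1/2 -> 3/4 = 1
(Q | Q) -> (P -> Q) = 3/4 -> 1 = 1
((Q <-> P) -> ((P <-> P) | (R -> R))) <-> ((Q | Q) -> (P -> Q)) = 1 <-> 1 = 1
P -> R = 1/2 -> 3/4 = 1
P -> (P -> R) = 1/2 -> 1 = 1
Q -> Q = 3/4 -> 3/4 = 1
(P -> (P -> R)) | (Q -> Q) = 1 | 1 = 1
Q -> P = 3/4 -> 1/2 = 1/2
P | P = 1/2 | 1/2 = 1/2
Q -> (P | P) = 3/4 -> 1/2 = 1/2
(Q -> P) -> (Q -> (P | P)) = 1/2 -> 1/2 = 1
Q -> P = 3/4 -> 1/2 = 1/2
R | P = 3/4 | 1/2 = 3/4
(Q -> P) | (R | P) = 1/2 | 3/4 = 3/4
((Q -> P) -> (Q -> (P | P))) <-> ((Q -> P) | (R | P)) = 1 <-> 3/4 = 3/4
((P -> (P -> R)) | (Q -> Q)) -> (((Q -> P) -> (Q -> (P | P))) <-> ((Q -> P) | (R | P))) = 1 -> 3/4 = 3/4
(((Q <-> P) -> ((P <-> P) | (R -> R))) <-> ((Q | Q) -> (P -> Q))) | (((P -> (P -> R)) | (Q -> Q)) -> (((Q -> P) -> (Q -> (P | P))) <-> ((Q -> P) | (R | P)))) = 1 | 3/4 = 1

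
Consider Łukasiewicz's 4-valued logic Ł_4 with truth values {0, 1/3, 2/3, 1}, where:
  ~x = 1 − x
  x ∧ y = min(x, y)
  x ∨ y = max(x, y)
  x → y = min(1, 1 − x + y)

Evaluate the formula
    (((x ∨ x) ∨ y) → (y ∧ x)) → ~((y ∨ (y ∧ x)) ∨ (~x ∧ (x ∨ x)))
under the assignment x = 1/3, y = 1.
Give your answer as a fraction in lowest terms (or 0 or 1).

x ∨ x = 1/3 ∨ 1/3 = 1/3
(x ∨ x) ∨ y = 1/3 ∨ 1 = 1
y ∧ x = 1 ∧ 1/3 = 1/3
((x ∨ x) ∨ y) → (y ∧ x) = 1 → 1/3 = 1/3
y ∧ x = 1 ∧ 1/3 = 1/3
y ∨ (y ∧ x) = 1 ∨ 1/3 = 1
~x = ~1/3 = 2/3
x ∨ x = 1/3 ∨ 1/3 = 1/3
~x ∧ (x ∨ x) = 2/3 ∧ 1/3 = 1/3
(y ∨ (y ∧ x)) ∨ (~x ∧ (x ∨ x)) = 1 ∨ 1/3 = 1
~((y ∨ (y ∧ x)) ∨ (~x ∧ (x ∨ x))) = ~1 = 0
(((x ∨ x) ∨ y) → (y ∧ x)) → ~((y ∨ (y ∧ x)) ∨ (~x ∧ (x ∨ x))) = 1/3 → 0 = 2/3

2/3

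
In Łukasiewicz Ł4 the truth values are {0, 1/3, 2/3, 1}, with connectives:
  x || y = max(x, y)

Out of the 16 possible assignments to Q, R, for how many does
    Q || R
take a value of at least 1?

7

Q = 0, R = 0 ↦ 0  <
Q = 0, R = 1/3 ↦ 1/3  <
Q = 0, R = 2/3 ↦ 2/3  <
Q = 0, R = 1 ↦ 1  ≥
Q = 1/3, R = 0 ↦ 1/3  <
Q = 1/3, R = 1/3 ↦ 1/3  <
Q = 1/3, R = 2/3 ↦ 2/3  <
Q = 1/3, R = 1 ↦ 1  ≥
Q = 2/3, R = 0 ↦ 2/3  <
Q = 2/3, R = 1/3 ↦ 2/3  <
Q = 2/3, R = 2/3 ↦ 2/3  <
Q = 2/3, R = 1 ↦ 1  ≥
Q = 1, R = 0 ↦ 1  ≥
Q = 1, R = 1/3 ↦ 1  ≥
Q = 1, R = 2/3 ↦ 1  ≥
Q = 1, R = 1 ↦ 1  ≥
So 7 of the 16 assignments meet the threshold.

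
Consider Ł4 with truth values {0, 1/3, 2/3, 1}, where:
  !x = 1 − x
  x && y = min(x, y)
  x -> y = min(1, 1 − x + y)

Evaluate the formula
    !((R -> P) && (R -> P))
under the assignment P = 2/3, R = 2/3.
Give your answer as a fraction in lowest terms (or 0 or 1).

R -> P = 2/3 -> 2/3 = 1
R -> P = 2/3 -> 2/3 = 1
(R -> P) && (R -> P) = 1 && 1 = 1
!((R -> P) && (R -> P)) = !1 = 0

0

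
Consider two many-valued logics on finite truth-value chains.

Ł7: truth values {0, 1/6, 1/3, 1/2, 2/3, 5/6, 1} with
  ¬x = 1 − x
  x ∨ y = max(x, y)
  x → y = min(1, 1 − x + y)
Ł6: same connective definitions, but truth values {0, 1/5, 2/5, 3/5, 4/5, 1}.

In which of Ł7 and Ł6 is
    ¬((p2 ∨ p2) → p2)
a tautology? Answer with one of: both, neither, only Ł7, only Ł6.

In Ł7: at p2 = 0 the value is 0 — not a tautology.
In Ł6: at p2 = 0 the value is 0 — not a tautology.

neither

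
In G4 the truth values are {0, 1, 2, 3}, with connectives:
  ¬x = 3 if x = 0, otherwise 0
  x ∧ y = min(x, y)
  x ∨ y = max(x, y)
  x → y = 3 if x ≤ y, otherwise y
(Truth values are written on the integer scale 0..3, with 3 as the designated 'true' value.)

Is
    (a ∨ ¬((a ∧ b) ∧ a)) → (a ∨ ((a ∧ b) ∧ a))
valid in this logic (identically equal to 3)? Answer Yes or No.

No

Counterexample: take a = 0, b = 0.
a ∧ b = 0 ∧ 0 = 0
(a ∧ b) ∧ a = 0 ∧ 0 = 0
¬((a ∧ b) ∧ a) = ¬0 = 3
a ∨ ¬((a ∧ b) ∧ a) = 0 ∨ 3 = 3
a ∧ b = 0 ∧ 0 = 0
(a ∧ b) ∧ a = 0 ∧ 0 = 0
a ∨ ((a ∧ b) ∧ a) = 0 ∨ 0 = 0
(a ∨ ¬((a ∧ b) ∧ a)) → (a ∨ ((a ∧ b) ∧ a)) = 3 → 0 = 0
This gives 0 ≠ 3.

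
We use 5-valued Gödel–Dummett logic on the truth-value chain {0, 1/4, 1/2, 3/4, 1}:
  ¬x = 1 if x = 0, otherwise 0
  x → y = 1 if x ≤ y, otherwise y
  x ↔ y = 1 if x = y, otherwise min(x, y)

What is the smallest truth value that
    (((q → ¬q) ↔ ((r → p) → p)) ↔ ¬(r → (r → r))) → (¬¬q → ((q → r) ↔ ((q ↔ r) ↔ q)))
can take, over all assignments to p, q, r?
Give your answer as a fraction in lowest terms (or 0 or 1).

Take p = 0, q = 1/4, r = 1/4:
¬q = ¬1/4 = 0
q → ¬q = 1/4 → 0 = 0
r → p = 1/4 → 0 = 0
(r → p) → p = 0 → 0 = 1
(q → ¬q) ↔ ((r → p) → p) = 0 ↔ 1 = 0
r → r = 1/4 → 1/4 = 1
r → (r → r) = 1/4 → 1 = 1
¬(r → (r → r)) = ¬1 = 0
((q → ¬q) ↔ ((r → p) → p)) ↔ ¬(r → (r → r)) = 0 ↔ 0 = 1
¬q = ¬1/4 = 0
¬¬q = ¬0 = 1
q → r = 1/4 → 1/4 = 1
q ↔ r = 1/4 ↔ 1/4 = 1
(q ↔ r) ↔ q = 1 ↔ 1/4 = 1/4
(q → r) ↔ ((q ↔ r) ↔ q) = 1 ↔ 1/4 = 1/4
¬¬q → ((q → r) ↔ ((q ↔ r) ↔ q)) = 1 → 1/4 = 1/4
(((q → ¬q) ↔ ((r → p) → p)) ↔ ¬(r → (r → r))) → (¬¬q → ((q → r) ↔ ((q ↔ r) ↔ q))) = 1 → 1/4 = 1/4
No assignment yields a value below 1/4, so this is the minimum.

1/4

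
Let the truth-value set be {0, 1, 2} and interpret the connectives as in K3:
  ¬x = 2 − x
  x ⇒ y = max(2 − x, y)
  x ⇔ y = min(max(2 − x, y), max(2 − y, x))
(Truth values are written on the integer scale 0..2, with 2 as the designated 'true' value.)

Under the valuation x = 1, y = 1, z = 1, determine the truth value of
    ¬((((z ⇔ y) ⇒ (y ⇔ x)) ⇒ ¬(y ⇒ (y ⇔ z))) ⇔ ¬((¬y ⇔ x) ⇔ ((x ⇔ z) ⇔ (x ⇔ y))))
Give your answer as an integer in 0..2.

1

z ⇔ y = 1 ⇔ 1 = 1
y ⇔ x = 1 ⇔ 1 = 1
(z ⇔ y) ⇒ (y ⇔ x) = 1 ⇒ 1 = 1
y ⇔ z = 1 ⇔ 1 = 1
y ⇒ (y ⇔ z) = 1 ⇒ 1 = 1
¬(y ⇒ (y ⇔ z)) = ¬1 = 1
((z ⇔ y) ⇒ (y ⇔ x)) ⇒ ¬(y ⇒ (y ⇔ z)) = 1 ⇒ 1 = 1
¬y = ¬1 = 1
¬y ⇔ x = 1 ⇔ 1 = 1
x ⇔ z = 1 ⇔ 1 = 1
x ⇔ y = 1 ⇔ 1 = 1
(x ⇔ z) ⇔ (x ⇔ y) = 1 ⇔ 1 = 1
(¬y ⇔ x) ⇔ ((x ⇔ z) ⇔ (x ⇔ y)) = 1 ⇔ 1 = 1
¬((¬y ⇔ x) ⇔ ((x ⇔ z) ⇔ (x ⇔ y))) = ¬1 = 1
(((z ⇔ y) ⇒ (y ⇔ x)) ⇒ ¬(y ⇒ (y ⇔ z))) ⇔ ¬((¬y ⇔ x) ⇔ ((x ⇔ z) ⇔ (x ⇔ y))) = 1 ⇔ 1 = 1
¬((((z ⇔ y) ⇒ (y ⇔ x)) ⇒ ¬(y ⇒ (y ⇔ z))) ⇔ ¬((¬y ⇔ x) ⇔ ((x ⇔ z) ⇔ (x ⇔ y)))) = ¬1 = 1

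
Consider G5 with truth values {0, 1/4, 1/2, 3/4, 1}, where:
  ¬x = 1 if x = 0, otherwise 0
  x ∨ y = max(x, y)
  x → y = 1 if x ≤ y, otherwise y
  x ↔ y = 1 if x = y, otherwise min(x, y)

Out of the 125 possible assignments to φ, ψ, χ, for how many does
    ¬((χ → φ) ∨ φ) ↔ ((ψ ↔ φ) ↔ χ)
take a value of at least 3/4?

35

value 1: 34 assignments (counts)
value 3/4: 1 assignment (counts)
value 1/2: 1 assignment
value 1/4: 1 assignment
value 0: 88 assignments
So 35 of the 125 assignments meet the threshold.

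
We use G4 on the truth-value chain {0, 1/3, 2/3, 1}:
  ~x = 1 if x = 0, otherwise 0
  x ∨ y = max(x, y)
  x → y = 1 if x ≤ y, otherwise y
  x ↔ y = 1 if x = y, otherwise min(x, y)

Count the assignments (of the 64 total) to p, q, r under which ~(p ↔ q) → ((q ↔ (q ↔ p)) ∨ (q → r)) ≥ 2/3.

59

value 1: 58 assignments (counts)
value 2/3: 1 assignment (counts)
value 1/3: 2 assignments
value 0: 3 assignments
So 59 of the 64 assignments meet the threshold.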